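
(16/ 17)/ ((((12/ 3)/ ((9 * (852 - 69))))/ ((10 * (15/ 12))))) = 352350/ 17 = 20726.47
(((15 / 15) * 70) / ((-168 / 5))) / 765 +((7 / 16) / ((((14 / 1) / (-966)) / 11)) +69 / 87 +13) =-67784323 / 212976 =-318.27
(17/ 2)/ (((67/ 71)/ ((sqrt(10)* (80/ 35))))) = 9656* sqrt(10)/ 469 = 65.11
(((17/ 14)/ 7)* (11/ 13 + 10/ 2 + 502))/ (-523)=-56117/ 333151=-0.17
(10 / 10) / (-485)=-1 / 485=-0.00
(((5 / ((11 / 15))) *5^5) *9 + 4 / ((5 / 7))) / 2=10547183 / 110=95883.48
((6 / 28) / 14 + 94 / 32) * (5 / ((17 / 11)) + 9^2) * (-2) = -414385 / 833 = -497.46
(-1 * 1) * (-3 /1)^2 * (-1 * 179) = 1611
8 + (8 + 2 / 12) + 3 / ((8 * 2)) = 785 / 48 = 16.35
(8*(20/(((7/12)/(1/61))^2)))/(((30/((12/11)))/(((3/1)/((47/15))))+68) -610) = -414720/1684537631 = -0.00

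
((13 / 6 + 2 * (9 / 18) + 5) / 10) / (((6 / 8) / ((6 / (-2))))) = -3.27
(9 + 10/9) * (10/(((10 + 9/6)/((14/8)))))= 3185/207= 15.39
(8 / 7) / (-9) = -8 / 63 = -0.13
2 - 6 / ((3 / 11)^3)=-2644 / 9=-293.78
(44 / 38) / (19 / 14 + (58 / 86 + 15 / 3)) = 13244 / 80427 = 0.16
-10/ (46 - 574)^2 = -5/ 139392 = -0.00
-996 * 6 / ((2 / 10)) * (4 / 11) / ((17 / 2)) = -239040 / 187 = -1278.29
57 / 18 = 19 / 6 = 3.17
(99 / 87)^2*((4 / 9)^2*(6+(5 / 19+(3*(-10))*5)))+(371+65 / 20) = 194136203 / 575244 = 337.48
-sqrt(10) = -3.16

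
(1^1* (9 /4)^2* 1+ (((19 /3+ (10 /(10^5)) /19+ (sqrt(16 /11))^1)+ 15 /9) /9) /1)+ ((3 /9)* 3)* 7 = 4* sqrt(11) /99+ 615191 /47500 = 13.09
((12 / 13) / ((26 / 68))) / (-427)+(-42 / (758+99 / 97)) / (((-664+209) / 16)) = -0.00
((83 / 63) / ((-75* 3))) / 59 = -83 / 836325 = -0.00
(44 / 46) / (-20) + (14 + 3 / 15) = 651 / 46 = 14.15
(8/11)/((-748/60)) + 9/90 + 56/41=1187057/843370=1.41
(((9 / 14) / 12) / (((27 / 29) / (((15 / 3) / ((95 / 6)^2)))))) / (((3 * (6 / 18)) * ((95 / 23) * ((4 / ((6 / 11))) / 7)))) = 2001 / 7544900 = 0.00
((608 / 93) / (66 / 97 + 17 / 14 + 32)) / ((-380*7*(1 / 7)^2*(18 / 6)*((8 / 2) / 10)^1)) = -38024 / 12842091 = -0.00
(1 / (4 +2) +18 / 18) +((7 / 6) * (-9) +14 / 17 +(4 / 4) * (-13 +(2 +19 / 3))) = -224 / 17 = -13.18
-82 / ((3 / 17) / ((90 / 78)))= -6970 / 13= -536.15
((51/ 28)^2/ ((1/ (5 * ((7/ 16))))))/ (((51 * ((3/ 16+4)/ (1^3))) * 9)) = 85/ 22512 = 0.00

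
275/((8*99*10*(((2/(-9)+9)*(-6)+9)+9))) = -0.00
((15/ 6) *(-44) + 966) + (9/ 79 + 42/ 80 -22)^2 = 1312.30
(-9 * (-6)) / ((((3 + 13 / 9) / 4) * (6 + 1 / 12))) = 2916 / 365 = 7.99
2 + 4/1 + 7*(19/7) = 25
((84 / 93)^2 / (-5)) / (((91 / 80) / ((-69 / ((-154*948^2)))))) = -0.00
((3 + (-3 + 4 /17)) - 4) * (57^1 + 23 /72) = -33016 /153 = -215.79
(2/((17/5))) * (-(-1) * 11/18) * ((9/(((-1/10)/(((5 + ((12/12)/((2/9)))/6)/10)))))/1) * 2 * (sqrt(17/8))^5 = -21505 * sqrt(34)/512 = -244.91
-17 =-17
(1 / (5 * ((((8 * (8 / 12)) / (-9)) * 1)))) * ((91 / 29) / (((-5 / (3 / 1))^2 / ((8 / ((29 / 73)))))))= -1614249 / 210250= -7.68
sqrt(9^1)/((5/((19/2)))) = 57/10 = 5.70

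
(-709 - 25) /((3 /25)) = -18350 /3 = -6116.67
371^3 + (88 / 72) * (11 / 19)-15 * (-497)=8733357607 / 171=51072266.71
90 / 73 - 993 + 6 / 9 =-217051 / 219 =-991.10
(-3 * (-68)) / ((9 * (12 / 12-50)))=-0.46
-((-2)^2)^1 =-4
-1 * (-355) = 355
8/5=1.60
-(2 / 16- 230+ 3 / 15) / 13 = 9187 / 520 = 17.67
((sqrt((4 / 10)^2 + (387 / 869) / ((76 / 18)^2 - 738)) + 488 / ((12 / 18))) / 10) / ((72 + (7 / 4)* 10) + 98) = sqrt(10239088972214014) / 475239806250 + 244 / 625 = 0.39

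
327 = 327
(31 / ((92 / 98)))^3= 3504881359 / 97336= 36008.07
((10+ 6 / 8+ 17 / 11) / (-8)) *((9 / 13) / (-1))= 4869 / 4576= 1.06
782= 782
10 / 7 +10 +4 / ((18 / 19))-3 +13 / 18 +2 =1937 / 126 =15.37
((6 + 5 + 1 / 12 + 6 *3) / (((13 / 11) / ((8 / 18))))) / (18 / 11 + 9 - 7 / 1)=3.01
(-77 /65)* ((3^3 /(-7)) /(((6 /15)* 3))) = 99 /26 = 3.81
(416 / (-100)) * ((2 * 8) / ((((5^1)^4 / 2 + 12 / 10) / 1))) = -3328 / 15685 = -0.21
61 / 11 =5.55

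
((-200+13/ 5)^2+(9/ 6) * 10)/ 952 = 121818/ 2975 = 40.95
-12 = -12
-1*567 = -567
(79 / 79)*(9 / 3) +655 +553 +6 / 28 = 16957 / 14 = 1211.21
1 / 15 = 0.07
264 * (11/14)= 207.43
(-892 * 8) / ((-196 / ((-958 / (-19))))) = 1709072 / 931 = 1835.74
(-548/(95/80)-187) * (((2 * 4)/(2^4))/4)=-81.06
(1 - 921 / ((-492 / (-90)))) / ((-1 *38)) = 13733 / 3116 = 4.41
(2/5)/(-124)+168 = 52079/310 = 168.00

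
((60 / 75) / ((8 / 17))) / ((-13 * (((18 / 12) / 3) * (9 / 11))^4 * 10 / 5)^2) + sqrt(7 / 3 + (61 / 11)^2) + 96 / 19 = sqrt(36030) / 33 + 5707563401536 / 691115105655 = 14.01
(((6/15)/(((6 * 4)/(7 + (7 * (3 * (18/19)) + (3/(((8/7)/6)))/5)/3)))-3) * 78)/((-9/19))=816673/1800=453.71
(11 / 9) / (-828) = -11 / 7452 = -0.00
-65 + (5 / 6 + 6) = -349 / 6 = -58.17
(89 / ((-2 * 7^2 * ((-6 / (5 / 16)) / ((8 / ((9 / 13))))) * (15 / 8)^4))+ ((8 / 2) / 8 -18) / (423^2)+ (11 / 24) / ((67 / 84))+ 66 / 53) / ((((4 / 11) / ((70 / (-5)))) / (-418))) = 450292094739098744 / 15010778766375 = 29997.92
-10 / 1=-10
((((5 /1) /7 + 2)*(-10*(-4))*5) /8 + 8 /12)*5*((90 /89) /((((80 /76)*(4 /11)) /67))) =302254755 /4984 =60645.02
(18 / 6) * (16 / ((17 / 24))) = 67.76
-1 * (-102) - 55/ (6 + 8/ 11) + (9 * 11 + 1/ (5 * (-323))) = 23044361/ 119510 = 192.82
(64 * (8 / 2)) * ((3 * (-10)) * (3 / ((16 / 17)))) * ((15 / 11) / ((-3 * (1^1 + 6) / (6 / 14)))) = 681.26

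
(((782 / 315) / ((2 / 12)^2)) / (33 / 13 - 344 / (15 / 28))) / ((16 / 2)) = -15249 / 873047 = -0.02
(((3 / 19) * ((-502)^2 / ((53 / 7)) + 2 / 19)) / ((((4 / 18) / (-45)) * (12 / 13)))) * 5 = -441162747675 / 76532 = -5764422.04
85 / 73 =1.16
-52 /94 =-26 /47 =-0.55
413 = 413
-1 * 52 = -52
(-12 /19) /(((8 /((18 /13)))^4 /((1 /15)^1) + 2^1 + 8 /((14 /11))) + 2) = -45927 /1216304114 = -0.00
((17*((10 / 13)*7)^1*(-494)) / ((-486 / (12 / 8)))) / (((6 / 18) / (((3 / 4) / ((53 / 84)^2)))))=788.81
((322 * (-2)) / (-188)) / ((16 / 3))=0.64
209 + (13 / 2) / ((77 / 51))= 32849 / 154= 213.31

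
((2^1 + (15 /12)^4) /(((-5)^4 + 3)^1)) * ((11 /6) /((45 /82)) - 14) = -545381 /7234560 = -0.08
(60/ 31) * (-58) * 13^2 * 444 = -261125280/ 31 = -8423396.13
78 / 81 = 26 / 27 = 0.96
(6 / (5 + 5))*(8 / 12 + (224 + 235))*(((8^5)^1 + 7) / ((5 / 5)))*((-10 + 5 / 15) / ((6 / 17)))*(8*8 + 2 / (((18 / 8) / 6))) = -154488432280 / 9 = -17165381364.44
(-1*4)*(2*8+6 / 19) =-1240 / 19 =-65.26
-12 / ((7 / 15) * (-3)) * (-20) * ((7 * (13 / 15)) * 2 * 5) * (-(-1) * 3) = -31200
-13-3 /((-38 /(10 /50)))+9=-757 /190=-3.98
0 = 0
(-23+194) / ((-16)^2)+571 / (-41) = -139165 / 10496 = -13.26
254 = 254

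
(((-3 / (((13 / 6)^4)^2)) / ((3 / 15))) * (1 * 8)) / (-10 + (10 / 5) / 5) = 20995200 / 815730721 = 0.03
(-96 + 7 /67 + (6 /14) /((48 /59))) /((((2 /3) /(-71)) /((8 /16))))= 152432811 /30016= 5078.39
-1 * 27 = -27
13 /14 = 0.93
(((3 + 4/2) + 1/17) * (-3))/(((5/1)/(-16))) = 4128/85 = 48.56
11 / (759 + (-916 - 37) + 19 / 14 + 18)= -0.06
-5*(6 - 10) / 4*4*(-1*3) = -60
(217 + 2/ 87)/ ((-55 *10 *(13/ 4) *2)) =-18881/ 311025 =-0.06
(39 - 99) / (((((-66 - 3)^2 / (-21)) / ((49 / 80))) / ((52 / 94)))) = 4459 / 49726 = 0.09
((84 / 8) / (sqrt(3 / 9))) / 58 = 21 * sqrt(3) / 116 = 0.31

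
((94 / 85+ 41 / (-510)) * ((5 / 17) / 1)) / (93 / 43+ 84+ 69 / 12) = 44978 / 13706403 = 0.00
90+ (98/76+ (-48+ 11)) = 2063/38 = 54.29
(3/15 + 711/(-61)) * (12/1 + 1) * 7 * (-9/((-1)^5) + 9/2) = -4292379/305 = -14073.37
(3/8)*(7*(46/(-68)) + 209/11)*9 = 13095/272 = 48.14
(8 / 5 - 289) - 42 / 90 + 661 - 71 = 4532 / 15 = 302.13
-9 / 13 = -0.69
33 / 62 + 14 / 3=967 / 186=5.20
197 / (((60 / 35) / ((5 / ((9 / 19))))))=131005 / 108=1213.01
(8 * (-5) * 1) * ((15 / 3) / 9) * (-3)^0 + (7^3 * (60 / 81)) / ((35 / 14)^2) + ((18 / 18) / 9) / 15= 2489 / 135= 18.44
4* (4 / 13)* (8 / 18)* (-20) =-1280 / 117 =-10.94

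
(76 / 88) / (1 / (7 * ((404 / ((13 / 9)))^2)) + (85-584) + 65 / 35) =-879162984 / 506080585021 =-0.00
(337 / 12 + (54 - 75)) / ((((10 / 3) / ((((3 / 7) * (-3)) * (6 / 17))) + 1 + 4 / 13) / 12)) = -5265 / 374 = -14.08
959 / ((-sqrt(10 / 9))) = -909.79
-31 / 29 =-1.07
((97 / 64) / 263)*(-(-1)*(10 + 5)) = 1455 / 16832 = 0.09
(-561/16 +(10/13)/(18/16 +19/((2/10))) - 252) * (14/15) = -321404587/1199640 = -267.92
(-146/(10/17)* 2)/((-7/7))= 2482/5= 496.40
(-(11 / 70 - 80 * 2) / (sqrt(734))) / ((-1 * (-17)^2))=-11189 * sqrt(734) / 14848820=-0.02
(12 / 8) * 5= 15 / 2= 7.50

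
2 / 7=0.29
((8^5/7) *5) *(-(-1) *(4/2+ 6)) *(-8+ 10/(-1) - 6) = -31457280/7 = -4493897.14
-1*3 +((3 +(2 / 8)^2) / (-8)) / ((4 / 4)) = -433 / 128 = -3.38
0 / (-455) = 0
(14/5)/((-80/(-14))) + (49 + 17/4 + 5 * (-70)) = -14813/50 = -296.26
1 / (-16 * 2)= -1 / 32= -0.03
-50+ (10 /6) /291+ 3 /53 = -49.94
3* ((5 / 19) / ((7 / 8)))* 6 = 720 / 133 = 5.41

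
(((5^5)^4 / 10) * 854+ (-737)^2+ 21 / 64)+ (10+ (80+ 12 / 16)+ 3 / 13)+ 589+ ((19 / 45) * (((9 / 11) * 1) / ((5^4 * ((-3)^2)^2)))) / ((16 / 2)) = 18867267609902459433986351 / 2316600000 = 8144378662653224.31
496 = 496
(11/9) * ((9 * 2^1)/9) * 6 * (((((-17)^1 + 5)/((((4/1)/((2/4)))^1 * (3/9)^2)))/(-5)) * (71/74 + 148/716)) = 1529253/33115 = 46.18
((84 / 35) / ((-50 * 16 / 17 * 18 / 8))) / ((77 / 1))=-17 / 57750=-0.00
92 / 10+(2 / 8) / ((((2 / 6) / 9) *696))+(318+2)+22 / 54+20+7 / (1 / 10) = 52569631 / 125280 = 419.62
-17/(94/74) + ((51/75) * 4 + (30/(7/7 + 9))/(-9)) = -38762/3525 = -11.00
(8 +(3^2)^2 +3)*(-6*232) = -128064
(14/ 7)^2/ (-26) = -2/ 13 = -0.15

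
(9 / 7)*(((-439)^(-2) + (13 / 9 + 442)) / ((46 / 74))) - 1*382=16605805298 / 31028081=535.19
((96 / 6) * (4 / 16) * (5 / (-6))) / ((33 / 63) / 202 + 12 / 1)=-2828 / 10183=-0.28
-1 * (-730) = 730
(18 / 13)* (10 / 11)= 180 / 143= 1.26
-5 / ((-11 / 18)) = 90 / 11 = 8.18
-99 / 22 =-9 / 2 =-4.50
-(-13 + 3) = 10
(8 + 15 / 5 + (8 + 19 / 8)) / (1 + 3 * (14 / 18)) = 513 / 80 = 6.41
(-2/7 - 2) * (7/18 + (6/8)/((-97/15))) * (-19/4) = 18107/6111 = 2.96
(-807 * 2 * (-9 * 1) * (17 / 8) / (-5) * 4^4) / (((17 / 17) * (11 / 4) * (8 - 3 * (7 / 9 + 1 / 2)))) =-189651456 / 1375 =-137928.33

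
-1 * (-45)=45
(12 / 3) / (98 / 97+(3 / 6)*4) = 97 / 73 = 1.33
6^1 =6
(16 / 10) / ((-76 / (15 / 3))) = -2 / 19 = -0.11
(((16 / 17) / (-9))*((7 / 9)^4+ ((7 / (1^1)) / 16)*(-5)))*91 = 17400929 / 1003833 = 17.33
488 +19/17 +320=13755/17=809.12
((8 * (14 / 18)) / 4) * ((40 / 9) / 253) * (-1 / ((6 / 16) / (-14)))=62720 / 61479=1.02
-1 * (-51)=51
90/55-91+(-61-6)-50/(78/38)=-77530/429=-180.72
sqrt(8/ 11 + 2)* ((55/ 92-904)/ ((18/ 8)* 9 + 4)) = -61.52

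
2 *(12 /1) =24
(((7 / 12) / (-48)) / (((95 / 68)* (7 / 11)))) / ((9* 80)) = -187 / 9849600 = -0.00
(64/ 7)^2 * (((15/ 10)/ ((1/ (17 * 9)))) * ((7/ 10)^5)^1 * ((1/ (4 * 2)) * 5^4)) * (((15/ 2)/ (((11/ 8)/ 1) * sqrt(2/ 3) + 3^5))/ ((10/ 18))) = 396650556288/ 28342915 - 748140624 * sqrt(6)/ 28342915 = 13930.04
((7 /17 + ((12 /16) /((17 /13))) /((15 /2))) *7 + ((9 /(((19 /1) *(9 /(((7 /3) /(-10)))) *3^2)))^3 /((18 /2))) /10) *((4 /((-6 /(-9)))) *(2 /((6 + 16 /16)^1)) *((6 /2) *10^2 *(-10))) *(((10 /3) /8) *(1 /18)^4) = -0.07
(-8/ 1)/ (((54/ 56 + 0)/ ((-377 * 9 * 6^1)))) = 168896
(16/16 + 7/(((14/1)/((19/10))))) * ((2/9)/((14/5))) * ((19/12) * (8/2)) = 247/252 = 0.98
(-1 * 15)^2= 225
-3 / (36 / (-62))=31 / 6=5.17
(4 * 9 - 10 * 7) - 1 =-35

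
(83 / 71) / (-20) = -83 / 1420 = -0.06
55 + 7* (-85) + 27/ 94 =-50733/ 94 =-539.71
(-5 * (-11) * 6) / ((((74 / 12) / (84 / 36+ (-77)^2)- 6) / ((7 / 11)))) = -7473480 / 213491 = -35.01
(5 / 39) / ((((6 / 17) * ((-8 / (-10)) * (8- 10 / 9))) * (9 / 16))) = 425 / 3627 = 0.12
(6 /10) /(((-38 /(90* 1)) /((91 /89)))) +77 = 127750 /1691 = 75.55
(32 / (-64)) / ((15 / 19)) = -19 / 30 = -0.63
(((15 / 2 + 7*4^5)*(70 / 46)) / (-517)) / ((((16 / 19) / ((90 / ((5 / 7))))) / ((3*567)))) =-1022700981645 / 190256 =-5375394.11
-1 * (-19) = 19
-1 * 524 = -524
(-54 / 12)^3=-729 / 8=-91.12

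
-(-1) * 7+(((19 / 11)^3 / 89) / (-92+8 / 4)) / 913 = 68136425351 / 9733776030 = 7.00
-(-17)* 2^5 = 544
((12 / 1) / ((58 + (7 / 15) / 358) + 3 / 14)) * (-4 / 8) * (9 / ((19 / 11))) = -5582115 / 10394539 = -0.54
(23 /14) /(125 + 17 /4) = 46 /3619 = 0.01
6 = 6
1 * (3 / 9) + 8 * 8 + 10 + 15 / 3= 238 / 3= 79.33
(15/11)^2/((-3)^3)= -0.07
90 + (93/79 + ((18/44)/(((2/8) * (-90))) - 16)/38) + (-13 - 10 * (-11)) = 31000341/165110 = 187.76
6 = 6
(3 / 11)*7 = 21 / 11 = 1.91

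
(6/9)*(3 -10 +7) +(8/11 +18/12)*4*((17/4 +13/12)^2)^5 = 107752139522048/649539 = 165890176.76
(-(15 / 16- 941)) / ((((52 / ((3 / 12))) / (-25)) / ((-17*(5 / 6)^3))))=61465625 / 55296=1111.57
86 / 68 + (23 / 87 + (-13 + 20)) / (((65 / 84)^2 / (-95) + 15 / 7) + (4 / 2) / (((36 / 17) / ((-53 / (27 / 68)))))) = 533465222705 / 442310054534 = 1.21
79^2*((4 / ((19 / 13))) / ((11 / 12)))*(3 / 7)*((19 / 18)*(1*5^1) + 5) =120076840 / 1463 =82075.76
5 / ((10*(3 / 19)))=19 / 6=3.17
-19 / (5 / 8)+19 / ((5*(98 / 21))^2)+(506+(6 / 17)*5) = 39767387 / 83300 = 477.40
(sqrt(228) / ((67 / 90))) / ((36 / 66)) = 330*sqrt(57) / 67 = 37.19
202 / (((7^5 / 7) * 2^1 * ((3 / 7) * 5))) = 101 / 5145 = 0.02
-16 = -16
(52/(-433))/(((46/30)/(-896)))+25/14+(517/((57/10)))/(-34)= 9361846645/135103794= 69.29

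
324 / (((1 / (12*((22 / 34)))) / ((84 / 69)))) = 1197504 / 391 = 3062.67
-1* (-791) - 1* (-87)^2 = -6778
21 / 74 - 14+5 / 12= -13.30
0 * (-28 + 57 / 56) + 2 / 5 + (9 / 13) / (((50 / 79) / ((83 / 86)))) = 81373 / 55900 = 1.46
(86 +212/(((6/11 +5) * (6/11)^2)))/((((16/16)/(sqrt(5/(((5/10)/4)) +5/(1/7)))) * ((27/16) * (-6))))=-4710280 * sqrt(3)/44469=-183.46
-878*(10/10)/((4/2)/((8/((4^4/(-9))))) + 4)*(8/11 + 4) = 102726/77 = 1334.10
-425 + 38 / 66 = -14006 / 33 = -424.42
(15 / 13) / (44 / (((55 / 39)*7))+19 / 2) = 1050 / 12701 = 0.08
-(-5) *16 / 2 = 40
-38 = -38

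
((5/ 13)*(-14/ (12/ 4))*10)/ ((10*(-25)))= 14/ 195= 0.07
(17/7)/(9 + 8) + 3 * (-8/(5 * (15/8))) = -423/175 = -2.42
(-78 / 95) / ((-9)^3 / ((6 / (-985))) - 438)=-52 / 7551835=-0.00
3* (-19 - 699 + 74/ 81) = -58084/ 27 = -2151.26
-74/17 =-4.35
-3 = -3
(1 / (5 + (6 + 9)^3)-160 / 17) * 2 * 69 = -37314027 / 28730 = -1298.78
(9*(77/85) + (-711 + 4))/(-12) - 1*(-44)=52141/510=102.24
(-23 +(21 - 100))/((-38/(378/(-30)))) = -3213/95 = -33.82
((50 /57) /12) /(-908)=-25 /310536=-0.00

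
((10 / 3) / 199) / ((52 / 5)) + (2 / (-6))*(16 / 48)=-5099 / 46566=-0.11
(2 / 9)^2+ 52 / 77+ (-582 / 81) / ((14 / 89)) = -44.95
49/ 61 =0.80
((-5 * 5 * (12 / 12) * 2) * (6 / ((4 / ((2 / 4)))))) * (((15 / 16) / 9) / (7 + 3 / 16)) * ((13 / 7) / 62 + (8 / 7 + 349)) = -3799375 / 19964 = -190.31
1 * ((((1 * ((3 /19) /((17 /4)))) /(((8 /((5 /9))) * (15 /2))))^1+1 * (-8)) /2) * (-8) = 32.00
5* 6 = 30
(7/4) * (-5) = -35/4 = -8.75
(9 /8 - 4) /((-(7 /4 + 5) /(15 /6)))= 115 /108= 1.06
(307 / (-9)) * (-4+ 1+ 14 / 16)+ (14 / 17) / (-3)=72.21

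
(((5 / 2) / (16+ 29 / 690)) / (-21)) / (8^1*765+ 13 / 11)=-6325 / 5217162839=-0.00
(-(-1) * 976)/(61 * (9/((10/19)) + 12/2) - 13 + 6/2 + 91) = 9760/14901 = 0.65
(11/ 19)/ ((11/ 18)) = 18/ 19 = 0.95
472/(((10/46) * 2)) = 5428/5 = 1085.60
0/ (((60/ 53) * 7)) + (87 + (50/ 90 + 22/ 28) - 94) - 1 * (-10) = 547/ 126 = 4.34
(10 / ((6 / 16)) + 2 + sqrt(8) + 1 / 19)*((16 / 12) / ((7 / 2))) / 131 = 16*sqrt(2) / 2751 + 13096 / 156807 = 0.09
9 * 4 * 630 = 22680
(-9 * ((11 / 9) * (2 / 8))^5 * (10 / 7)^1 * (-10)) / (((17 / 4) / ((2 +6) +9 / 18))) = 4026275 / 5878656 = 0.68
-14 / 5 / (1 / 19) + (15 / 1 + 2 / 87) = -38.18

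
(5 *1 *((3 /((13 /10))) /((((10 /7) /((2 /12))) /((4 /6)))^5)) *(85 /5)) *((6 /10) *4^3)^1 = 1142876 /53308125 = 0.02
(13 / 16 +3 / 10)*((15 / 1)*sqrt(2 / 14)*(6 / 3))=267*sqrt(7) / 56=12.61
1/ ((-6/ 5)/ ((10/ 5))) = -5/ 3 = -1.67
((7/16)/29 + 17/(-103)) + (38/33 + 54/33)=4160353/1577136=2.64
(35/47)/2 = 35/94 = 0.37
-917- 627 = -1544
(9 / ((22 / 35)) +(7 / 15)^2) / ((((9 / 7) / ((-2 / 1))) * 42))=-71953 / 133650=-0.54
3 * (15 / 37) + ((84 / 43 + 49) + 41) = 148233 / 1591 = 93.17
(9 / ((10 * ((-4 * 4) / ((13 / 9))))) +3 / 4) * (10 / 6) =107 / 96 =1.11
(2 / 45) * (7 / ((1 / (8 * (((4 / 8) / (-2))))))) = -28 / 45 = -0.62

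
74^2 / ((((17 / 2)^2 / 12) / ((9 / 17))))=2365632 / 4913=481.50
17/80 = 0.21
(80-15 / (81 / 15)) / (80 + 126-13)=695 / 1737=0.40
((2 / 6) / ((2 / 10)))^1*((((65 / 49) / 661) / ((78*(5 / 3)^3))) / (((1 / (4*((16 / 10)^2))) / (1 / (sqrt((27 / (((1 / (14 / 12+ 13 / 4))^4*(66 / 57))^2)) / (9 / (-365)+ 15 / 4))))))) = 29196288*sqrt(13505) / 31648960936980625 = 0.00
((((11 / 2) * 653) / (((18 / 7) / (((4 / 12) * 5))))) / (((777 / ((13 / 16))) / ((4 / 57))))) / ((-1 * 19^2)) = -0.00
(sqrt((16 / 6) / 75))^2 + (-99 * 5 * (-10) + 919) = 1320533 / 225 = 5869.04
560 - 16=544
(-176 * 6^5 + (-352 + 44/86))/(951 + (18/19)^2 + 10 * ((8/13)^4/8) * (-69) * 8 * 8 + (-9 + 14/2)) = -606917291502522/70165554139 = -8649.79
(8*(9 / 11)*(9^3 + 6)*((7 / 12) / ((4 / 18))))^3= 2680695157210875 / 1331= 2014045948317.71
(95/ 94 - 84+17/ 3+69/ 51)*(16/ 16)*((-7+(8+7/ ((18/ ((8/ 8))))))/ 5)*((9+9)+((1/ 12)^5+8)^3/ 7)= -17899819351155792860752195/ 9306518939999448072192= -1923.36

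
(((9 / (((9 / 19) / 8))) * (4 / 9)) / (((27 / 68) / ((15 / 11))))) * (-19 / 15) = -785536 / 2673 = -293.88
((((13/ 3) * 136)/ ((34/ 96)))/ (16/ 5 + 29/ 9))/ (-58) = -37440/ 8381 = -4.47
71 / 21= 3.38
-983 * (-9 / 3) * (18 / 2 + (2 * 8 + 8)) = 97317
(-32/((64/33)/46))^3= -437245479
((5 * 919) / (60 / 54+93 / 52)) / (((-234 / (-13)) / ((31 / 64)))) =1851785 / 43424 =42.64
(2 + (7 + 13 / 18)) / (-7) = -25 / 18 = -1.39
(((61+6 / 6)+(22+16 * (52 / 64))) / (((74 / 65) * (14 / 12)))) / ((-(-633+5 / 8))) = 151320 / 1310281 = 0.12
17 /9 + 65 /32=1129 /288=3.92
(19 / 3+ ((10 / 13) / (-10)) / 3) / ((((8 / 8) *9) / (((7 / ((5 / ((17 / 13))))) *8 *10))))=156128 / 1521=102.65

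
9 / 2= 4.50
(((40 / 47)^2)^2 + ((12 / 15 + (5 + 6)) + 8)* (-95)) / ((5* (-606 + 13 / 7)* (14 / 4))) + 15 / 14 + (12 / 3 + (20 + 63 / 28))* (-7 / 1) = -527256209302859 / 2889063932860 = -182.50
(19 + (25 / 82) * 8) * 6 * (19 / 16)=50103 / 328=152.75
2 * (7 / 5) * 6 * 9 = 756 / 5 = 151.20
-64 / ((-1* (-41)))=-64 / 41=-1.56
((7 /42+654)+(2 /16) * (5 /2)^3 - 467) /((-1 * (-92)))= 36311 /17664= 2.06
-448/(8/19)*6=-6384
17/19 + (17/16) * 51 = 16745/304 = 55.08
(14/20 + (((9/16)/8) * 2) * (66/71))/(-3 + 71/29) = -1.51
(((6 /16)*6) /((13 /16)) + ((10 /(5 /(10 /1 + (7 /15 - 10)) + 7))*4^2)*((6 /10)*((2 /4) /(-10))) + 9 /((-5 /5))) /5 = -13101 /10075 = -1.30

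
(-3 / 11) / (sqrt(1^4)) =-3 / 11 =-0.27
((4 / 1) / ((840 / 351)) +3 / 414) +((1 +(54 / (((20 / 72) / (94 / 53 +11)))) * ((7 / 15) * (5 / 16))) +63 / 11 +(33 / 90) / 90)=23476570417 / 63357525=370.54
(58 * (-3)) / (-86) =87 / 43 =2.02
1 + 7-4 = 4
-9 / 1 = -9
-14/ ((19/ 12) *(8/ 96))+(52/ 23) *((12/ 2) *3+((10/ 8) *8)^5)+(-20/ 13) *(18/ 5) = 1283996944/ 5681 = 226016.01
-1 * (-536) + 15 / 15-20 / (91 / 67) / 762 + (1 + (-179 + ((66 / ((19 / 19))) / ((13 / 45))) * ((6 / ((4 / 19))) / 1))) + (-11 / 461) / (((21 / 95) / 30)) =109755875224 / 15983331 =6866.90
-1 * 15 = -15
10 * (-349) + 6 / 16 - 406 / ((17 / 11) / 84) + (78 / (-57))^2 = -1254650565 / 49096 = -25555.05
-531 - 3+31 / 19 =-10115 / 19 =-532.37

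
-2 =-2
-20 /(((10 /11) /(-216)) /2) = 9504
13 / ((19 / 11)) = 143 / 19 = 7.53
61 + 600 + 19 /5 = 3324 /5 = 664.80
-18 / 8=-9 / 4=-2.25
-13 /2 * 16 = -104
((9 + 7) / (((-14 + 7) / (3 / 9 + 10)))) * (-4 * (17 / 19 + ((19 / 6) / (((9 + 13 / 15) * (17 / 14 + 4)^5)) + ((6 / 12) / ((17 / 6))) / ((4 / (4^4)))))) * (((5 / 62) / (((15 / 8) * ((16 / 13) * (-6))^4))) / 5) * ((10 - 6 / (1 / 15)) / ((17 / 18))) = -8624974414054150217 / 30567540544251209856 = -0.28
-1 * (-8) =8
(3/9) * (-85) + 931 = 902.67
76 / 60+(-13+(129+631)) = 11224 / 15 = 748.27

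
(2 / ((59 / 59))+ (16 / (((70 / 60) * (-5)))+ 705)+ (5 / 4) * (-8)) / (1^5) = 24299 / 35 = 694.26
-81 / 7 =-11.57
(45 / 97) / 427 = 45 / 41419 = 0.00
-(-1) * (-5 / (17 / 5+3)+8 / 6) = 53 / 96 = 0.55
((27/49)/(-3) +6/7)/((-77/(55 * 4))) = -1.92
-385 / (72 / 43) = -16555 / 72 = -229.93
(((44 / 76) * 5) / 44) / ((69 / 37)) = 185 / 5244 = 0.04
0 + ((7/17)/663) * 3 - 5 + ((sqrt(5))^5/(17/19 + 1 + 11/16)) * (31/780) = -18778/3757 + 2356 * sqrt(5)/6123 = -4.14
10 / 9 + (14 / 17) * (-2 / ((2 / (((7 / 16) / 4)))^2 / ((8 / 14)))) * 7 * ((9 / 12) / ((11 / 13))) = 7539127 / 6893568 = 1.09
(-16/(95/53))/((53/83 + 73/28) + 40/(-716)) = -352764608/126060915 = -2.80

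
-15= -15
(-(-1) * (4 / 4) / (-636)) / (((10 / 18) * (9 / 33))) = -11 / 1060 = -0.01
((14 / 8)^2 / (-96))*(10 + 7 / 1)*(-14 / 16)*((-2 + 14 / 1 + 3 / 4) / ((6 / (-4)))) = -99127 / 24576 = -4.03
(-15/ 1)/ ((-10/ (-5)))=-15/ 2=-7.50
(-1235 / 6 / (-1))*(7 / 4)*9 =25935 / 8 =3241.88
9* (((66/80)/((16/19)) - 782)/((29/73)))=-328403421/18560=-17694.15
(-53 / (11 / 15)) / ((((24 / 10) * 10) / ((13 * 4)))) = -3445 / 22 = -156.59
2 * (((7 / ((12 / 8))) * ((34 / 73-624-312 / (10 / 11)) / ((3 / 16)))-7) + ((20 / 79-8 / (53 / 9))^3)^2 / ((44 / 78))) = -48129.42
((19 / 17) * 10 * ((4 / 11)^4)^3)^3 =32390711706002896520740864000 / 151873999457993614659063182978928058362593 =0.00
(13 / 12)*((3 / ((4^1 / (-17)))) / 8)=-221 / 128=-1.73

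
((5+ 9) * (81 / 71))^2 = 1285956 / 5041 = 255.10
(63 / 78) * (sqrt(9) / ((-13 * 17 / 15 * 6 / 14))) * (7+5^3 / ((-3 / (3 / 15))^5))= -1041838 / 387855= -2.69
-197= -197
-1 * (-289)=289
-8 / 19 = -0.42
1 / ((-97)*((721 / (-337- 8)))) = 345 / 69937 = 0.00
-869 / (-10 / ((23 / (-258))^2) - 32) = 459701 / 682568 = 0.67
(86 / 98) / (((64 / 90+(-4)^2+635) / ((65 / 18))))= 13975 / 2874046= 0.00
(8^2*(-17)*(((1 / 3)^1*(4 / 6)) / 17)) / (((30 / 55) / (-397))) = 279488 / 27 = 10351.41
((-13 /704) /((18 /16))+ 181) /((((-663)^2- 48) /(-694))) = -49738633 /174050316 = -0.29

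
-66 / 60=-11 / 10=-1.10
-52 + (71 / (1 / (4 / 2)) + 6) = 96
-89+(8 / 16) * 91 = -87 / 2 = -43.50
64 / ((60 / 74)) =1184 / 15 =78.93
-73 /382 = -0.19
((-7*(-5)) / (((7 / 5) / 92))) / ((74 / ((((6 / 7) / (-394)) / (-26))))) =1725 / 663299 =0.00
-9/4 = -2.25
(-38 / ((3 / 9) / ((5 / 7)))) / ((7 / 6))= -3420 / 49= -69.80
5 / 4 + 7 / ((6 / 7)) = 113 / 12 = 9.42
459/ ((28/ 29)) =13311/ 28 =475.39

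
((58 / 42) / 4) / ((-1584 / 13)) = -377 / 133056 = -0.00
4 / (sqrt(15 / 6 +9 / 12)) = 8 * sqrt(13) / 13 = 2.22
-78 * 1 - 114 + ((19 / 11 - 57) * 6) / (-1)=1536 / 11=139.64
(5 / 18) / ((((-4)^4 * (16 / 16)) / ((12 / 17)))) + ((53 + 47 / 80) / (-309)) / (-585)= 696469 / 655574400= 0.00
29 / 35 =0.83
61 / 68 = 0.90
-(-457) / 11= 457 / 11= 41.55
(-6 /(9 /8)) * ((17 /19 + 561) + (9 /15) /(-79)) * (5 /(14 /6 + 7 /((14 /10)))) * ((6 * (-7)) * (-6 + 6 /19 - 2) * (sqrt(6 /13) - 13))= 2689275380064 /313709 - 206867336928 * sqrt(78) /4078217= 8124525.27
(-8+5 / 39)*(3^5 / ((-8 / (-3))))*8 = -74601 / 13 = -5738.54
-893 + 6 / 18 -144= -3110 / 3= -1036.67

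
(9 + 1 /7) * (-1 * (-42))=384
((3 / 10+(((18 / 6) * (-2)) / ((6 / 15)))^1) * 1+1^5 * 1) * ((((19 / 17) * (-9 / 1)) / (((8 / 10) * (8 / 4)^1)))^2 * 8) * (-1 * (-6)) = -25990.59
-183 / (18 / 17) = -172.83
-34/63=-0.54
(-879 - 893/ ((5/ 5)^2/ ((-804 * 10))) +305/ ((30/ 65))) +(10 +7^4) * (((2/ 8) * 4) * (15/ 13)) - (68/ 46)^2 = 296355302189/ 41262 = 7182281.57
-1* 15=-15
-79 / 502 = -0.16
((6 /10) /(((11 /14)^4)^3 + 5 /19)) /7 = 153883476447232 /571832835056965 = 0.27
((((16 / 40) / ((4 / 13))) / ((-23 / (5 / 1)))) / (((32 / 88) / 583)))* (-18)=750321 / 92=8155.66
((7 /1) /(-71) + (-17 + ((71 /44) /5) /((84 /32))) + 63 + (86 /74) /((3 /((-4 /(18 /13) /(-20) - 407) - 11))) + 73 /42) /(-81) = 623212934 /442384173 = 1.41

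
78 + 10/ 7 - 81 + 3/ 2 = -1/ 14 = -0.07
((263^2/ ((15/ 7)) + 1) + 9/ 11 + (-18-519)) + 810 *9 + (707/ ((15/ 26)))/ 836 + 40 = 16333413/ 418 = 39075.15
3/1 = 3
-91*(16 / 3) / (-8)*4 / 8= 91 / 3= 30.33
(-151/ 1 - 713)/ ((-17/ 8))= 6912/ 17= 406.59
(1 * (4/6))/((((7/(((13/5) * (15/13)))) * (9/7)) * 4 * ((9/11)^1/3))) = 11/54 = 0.20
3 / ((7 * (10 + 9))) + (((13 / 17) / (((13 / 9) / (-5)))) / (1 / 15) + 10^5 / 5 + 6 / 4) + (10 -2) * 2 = 90339687 / 4522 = 19977.82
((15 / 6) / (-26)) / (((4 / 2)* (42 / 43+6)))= -43 / 6240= -0.01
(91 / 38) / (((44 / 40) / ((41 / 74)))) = 18655 / 15466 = 1.21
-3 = -3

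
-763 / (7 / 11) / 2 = -1199 / 2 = -599.50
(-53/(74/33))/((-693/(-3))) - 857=-443979/518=-857.10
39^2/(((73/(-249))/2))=-757458/73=-10376.14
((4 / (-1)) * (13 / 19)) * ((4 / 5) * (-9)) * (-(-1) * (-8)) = -14976 / 95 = -157.64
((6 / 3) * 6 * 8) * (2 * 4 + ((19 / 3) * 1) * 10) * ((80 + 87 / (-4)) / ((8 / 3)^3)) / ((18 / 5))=373965 / 64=5843.20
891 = 891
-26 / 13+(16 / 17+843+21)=14670 / 17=862.94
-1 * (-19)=19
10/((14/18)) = 90/7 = 12.86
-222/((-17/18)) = 3996/17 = 235.06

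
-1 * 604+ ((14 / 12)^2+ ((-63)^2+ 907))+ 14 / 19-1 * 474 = 3800.10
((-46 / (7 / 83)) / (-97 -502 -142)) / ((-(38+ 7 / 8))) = -30544 / 1613157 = -0.02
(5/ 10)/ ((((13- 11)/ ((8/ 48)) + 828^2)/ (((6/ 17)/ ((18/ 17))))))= 1/ 4113576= 0.00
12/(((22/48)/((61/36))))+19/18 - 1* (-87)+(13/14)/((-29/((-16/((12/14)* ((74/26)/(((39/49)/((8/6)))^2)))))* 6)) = 270214654999/2040408216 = 132.43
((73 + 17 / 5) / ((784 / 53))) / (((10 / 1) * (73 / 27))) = 273321 / 1430800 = 0.19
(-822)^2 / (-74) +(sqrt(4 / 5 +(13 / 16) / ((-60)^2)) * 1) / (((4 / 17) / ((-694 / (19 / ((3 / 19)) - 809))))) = -337842 / 37 +5899 * sqrt(46093) / 330560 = -9127.03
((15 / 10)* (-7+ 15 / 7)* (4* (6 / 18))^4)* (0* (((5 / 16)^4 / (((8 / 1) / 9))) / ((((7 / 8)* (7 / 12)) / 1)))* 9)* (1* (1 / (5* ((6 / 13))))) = 0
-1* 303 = -303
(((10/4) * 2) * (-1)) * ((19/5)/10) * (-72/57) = 12/5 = 2.40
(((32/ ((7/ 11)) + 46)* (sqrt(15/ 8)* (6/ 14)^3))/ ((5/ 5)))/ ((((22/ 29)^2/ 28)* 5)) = 7652259* sqrt(30)/ 415030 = 100.99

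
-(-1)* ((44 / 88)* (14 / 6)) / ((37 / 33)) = 77 / 74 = 1.04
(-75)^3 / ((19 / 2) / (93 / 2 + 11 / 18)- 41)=357750000 / 34597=10340.49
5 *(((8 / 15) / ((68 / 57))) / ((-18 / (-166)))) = 3154 / 153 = 20.61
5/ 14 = 0.36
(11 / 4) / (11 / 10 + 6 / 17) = 935 / 494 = 1.89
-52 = -52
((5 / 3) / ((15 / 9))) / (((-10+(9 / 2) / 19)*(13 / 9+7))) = -9 / 742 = -0.01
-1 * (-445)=445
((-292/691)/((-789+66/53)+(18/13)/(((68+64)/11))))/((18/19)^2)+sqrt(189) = 36314434/60749076357+3*sqrt(21) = 13.75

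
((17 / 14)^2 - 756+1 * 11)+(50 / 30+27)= -420337 / 588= -714.86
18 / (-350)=-9 / 175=-0.05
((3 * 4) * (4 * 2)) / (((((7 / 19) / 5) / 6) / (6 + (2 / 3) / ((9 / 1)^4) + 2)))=957393280 / 15309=62537.94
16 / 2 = 8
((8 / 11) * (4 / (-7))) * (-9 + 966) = -2784 / 7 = -397.71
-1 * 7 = -7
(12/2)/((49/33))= 198/49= 4.04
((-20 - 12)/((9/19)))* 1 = -608/9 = -67.56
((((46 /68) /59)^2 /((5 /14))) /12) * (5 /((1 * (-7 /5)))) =-2645 /24144216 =-0.00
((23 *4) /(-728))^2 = 529 /33124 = 0.02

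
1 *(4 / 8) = 1 / 2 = 0.50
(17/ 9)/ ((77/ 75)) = 425/ 231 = 1.84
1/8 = 0.12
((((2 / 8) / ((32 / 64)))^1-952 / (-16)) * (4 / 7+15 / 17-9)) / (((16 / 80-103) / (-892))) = -120152400 / 30583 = -3928.73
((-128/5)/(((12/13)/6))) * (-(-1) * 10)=-1664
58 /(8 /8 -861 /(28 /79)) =-232 /9713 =-0.02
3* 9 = 27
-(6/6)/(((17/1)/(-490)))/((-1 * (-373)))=490/6341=0.08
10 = 10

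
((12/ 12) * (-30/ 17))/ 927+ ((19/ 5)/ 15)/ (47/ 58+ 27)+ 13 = 918426759/ 70609075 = 13.01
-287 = -287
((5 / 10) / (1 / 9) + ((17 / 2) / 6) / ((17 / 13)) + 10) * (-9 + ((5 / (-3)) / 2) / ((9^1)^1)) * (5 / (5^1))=-91817 / 648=-141.69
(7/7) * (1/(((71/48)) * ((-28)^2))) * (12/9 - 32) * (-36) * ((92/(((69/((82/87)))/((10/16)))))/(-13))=-75440/1311583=-0.06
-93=-93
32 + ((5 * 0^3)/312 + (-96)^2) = 9248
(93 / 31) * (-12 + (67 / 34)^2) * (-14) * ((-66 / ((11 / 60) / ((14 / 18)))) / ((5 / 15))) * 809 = -66951270540 / 289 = -231665295.99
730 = 730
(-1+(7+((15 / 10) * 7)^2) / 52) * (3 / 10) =783 / 2080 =0.38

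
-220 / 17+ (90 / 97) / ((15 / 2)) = -21136 / 1649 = -12.82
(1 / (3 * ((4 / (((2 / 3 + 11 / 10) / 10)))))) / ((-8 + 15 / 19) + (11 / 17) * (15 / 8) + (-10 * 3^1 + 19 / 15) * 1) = -17119 / 40384770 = -0.00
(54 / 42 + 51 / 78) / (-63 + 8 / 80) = -1765 / 57239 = -0.03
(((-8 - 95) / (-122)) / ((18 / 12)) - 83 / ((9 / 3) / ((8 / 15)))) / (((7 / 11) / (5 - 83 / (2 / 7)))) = 244701479 / 38430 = 6367.46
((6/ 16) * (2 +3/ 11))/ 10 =15/ 176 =0.09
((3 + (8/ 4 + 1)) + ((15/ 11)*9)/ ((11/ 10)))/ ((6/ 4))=1384/ 121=11.44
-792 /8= -99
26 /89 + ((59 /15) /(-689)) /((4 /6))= 173889 /613210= 0.28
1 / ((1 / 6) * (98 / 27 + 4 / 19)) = 1539 / 985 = 1.56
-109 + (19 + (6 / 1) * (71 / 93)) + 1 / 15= -39689 / 465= -85.35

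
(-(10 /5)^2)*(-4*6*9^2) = 7776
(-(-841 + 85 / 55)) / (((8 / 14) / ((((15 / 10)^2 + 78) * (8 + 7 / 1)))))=155615985 / 88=1768363.47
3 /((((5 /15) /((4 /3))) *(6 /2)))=4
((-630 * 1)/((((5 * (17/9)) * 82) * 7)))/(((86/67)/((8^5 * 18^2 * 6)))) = -172852641792/29971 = -5767329.81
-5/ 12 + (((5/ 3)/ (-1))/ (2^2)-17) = -107/ 6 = -17.83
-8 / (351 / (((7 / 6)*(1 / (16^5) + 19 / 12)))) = -34865173 / 828112896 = -0.04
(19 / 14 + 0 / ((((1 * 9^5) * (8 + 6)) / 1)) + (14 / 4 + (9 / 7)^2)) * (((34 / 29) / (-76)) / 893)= -187 / 1662766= -0.00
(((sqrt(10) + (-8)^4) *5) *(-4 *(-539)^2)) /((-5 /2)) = 2324168 *sqrt(10) + 9519792128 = 9527141792.54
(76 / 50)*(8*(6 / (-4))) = -456 / 25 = -18.24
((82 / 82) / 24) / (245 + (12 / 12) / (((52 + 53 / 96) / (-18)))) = 5045 / 29623128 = 0.00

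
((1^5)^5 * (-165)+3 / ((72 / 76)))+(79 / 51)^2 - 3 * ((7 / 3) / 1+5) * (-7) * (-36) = -29669263 / 5202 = -5703.43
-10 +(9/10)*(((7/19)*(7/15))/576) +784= 774.00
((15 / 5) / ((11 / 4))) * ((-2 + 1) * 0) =0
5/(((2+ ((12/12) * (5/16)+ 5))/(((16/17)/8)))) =160/1989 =0.08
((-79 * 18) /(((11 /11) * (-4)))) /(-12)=-237 /8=-29.62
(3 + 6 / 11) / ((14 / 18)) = 351 / 77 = 4.56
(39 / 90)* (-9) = -39 / 10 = -3.90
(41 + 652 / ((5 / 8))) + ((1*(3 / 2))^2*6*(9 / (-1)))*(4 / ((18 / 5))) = 4746 / 5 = 949.20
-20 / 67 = -0.30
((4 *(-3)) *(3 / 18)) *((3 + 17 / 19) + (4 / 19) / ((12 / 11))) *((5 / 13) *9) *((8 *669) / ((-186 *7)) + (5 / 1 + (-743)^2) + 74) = -44077793640 / 2821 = -15624882.54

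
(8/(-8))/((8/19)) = -19/8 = -2.38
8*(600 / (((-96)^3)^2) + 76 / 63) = 275414778031 / 28538044416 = 9.65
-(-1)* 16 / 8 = 2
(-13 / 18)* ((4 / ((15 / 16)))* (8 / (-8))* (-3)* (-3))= 416 / 15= 27.73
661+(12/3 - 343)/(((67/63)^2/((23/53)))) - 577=-10961265/237917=-46.07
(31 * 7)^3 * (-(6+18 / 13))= -980958048 / 13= -75458311.38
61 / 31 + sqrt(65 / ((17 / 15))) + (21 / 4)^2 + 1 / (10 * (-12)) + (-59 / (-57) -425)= -55758463 / 141360 + 5 * sqrt(663) / 17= -386.87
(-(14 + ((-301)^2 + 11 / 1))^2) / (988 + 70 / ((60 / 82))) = -24639215628 / 3251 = -7578965.13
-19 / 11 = -1.73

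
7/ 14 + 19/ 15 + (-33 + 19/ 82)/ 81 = 22618/ 16605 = 1.36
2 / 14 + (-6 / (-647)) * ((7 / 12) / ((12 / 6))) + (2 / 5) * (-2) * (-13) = 955217 / 90580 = 10.55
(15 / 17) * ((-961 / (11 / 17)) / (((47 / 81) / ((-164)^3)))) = 5150284378560 / 517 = 9961865335.71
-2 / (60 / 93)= -31 / 10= -3.10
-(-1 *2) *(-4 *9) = -72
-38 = -38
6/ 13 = 0.46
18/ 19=0.95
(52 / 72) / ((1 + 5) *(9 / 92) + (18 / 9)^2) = 299 / 1899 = 0.16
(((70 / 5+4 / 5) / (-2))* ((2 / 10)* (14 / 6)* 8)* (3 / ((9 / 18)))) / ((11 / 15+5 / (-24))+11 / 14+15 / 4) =-232064 / 7085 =-32.75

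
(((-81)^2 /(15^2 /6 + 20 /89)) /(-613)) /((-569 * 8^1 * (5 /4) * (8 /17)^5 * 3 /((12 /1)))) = 48770334009 /5643256422400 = 0.01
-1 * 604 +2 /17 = -10266 /17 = -603.88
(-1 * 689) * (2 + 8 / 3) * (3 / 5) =-9646 / 5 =-1929.20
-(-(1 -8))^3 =-343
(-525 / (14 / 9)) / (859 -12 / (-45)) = -0.39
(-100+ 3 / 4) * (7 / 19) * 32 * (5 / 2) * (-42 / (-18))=-389060 / 57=-6825.61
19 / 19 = 1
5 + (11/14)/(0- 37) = 2579/518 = 4.98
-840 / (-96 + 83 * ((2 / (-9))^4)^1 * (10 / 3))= 8.81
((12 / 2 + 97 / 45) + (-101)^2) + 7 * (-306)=363022 / 45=8067.16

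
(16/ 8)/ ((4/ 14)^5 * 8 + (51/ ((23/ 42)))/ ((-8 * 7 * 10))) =-30924880/ 2335951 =-13.24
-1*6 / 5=-6 / 5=-1.20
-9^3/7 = -729/7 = -104.14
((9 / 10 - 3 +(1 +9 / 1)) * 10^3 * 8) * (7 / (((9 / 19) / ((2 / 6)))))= 311318.52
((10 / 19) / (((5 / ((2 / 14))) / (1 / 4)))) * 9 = 9 / 266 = 0.03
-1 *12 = -12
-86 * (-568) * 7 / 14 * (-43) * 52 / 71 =-769184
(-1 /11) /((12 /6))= -1 /22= -0.05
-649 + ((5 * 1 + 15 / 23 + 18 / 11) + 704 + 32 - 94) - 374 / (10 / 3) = -141568 / 1265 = -111.91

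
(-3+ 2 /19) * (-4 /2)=110 /19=5.79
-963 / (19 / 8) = -7704 / 19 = -405.47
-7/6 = -1.17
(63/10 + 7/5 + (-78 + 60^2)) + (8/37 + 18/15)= 1306513/370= 3531.12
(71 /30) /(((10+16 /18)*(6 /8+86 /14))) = 213 /6755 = 0.03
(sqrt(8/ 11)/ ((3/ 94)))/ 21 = 188*sqrt(22)/ 693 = 1.27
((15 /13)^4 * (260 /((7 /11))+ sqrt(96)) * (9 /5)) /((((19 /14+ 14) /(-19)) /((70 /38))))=-280665000 /94471 - 35721000 * sqrt(6) /1228123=-3042.16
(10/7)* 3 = 30/7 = 4.29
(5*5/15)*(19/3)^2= 1805/27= 66.85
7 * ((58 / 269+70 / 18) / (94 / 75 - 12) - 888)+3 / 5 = -20222480909 / 3252210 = -6218.07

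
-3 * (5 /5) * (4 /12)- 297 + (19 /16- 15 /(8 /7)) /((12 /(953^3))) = -165314984023 /192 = -861015541.79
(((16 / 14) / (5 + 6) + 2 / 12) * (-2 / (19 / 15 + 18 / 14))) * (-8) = 1250 / 737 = 1.70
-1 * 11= -11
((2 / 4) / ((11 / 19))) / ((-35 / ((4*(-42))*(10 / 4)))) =114 / 11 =10.36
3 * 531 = 1593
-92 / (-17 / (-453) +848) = -0.11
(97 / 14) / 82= 97 / 1148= 0.08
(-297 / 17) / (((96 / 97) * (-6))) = 3201 / 1088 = 2.94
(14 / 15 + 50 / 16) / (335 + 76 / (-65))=0.01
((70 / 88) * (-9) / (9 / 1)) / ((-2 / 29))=1015 / 88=11.53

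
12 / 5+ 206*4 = 4132 / 5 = 826.40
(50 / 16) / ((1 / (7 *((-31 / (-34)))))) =5425 / 272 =19.94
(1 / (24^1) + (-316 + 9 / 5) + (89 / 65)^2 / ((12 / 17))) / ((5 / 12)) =-747.61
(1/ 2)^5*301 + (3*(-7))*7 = -4403/ 32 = -137.59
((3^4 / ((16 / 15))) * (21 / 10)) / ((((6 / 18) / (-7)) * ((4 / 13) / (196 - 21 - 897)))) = 502915959 / 64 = 7858061.86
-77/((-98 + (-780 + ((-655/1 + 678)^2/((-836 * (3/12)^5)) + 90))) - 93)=16093/319553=0.05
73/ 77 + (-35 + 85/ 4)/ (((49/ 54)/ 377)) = -6157273/ 1078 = -5711.76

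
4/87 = 0.05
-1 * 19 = -19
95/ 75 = 19/ 15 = 1.27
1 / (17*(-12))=-1 / 204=-0.00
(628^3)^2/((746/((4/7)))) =122683980443230208/2611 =46987353674159.41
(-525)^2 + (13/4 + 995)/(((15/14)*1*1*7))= 2757581/10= 275758.10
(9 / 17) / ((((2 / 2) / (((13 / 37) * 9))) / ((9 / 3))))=3159 / 629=5.02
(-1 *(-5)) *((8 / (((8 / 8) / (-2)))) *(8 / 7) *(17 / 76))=-2720 / 133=-20.45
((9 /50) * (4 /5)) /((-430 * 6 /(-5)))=3 /10750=0.00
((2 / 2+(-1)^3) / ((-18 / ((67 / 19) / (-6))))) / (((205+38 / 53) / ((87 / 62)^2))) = 0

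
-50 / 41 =-1.22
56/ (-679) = -8/ 97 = -0.08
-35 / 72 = -0.49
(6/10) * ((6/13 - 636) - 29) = -25917/65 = -398.72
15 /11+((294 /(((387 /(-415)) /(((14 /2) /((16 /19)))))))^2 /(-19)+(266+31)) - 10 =-361186.95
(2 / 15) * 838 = 1676 / 15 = 111.73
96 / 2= 48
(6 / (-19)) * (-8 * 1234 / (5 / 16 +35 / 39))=2576.56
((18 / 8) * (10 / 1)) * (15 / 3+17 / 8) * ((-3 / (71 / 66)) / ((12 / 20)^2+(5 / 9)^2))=-514218375 / 769072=-668.62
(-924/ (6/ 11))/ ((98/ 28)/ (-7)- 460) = 3388/ 921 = 3.68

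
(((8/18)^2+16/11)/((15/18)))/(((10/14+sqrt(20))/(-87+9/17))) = 2019584/321453 - 28274176*sqrt(5)/1607265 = -33.05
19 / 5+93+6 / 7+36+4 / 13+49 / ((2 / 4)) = 105544 / 455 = 231.96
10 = 10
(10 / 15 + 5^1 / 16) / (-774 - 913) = -47 / 80976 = -0.00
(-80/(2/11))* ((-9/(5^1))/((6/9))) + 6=1194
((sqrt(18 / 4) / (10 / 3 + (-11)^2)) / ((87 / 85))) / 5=51 * sqrt(2) / 21634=0.00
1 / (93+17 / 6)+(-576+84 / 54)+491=-431771 / 5175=-83.43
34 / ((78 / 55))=935 / 39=23.97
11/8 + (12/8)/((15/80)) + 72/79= 6501/632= 10.29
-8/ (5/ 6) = -48/ 5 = -9.60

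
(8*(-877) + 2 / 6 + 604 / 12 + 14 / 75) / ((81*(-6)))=261193 / 18225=14.33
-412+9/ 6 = -821/ 2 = -410.50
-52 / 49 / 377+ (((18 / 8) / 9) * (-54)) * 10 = -191839 / 1421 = -135.00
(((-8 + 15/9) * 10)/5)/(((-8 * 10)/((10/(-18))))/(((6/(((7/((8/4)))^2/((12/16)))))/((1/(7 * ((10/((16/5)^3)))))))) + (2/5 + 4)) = -11875/176157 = -0.07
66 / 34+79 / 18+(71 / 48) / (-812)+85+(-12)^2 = 467779835 / 1987776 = 235.33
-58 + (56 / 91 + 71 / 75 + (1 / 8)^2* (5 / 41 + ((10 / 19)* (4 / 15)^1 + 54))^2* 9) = 13541875036727 / 37866878400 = 357.62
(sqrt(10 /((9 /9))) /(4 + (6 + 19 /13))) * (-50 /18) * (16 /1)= -5200 * sqrt(10) /1341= -12.26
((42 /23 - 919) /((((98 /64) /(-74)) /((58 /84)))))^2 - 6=524636445872365066 /560126889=936638565.61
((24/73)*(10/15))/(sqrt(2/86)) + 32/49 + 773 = 16*sqrt(43)/73 + 37909/49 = 775.09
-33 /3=-11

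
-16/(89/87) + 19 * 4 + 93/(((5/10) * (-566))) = 1511999/25187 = 60.03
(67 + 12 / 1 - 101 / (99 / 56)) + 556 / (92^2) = 4594901 / 209484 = 21.93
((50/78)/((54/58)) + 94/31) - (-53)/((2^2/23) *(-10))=-34933537/1305720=-26.75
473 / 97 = 4.88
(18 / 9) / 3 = 2 / 3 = 0.67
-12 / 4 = -3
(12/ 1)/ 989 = 12/ 989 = 0.01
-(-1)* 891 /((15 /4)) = 1188 /5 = 237.60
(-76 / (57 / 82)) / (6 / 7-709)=2296 / 14871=0.15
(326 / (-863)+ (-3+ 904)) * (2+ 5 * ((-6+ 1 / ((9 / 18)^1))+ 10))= 24871584 / 863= 28819.91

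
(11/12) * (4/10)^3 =22/375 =0.06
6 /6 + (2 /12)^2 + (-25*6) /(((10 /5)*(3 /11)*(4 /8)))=-548.97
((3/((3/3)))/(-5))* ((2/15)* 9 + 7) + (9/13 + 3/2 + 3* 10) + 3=19677/650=30.27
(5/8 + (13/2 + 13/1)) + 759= 6233/8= 779.12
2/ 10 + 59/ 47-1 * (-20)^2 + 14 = -90368/ 235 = -384.54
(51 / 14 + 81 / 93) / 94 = 0.05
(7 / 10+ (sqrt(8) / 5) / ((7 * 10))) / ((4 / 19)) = 19 * sqrt(2) / 700+ 133 / 40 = 3.36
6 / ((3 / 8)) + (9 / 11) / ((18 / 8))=180 / 11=16.36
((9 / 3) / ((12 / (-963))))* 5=-1203.75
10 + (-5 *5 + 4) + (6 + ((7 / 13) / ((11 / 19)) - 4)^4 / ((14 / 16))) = 282495414693 / 2927131207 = 96.51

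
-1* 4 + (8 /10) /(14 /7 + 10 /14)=-352 /95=-3.71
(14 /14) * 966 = 966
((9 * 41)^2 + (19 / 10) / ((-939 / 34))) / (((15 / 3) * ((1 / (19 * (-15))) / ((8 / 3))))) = -97169886944 / 4695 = -20696461.54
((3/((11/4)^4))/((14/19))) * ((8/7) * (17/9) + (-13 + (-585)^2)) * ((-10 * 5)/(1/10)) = -26216342272000/2152227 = -12181030.29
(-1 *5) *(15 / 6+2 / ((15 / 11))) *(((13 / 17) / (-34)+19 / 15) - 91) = 5447281 / 3060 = 1780.16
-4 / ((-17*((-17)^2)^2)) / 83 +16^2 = 30169121540 / 117848131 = 256.00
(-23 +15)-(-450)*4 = 1792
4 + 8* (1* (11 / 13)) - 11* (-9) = 1427 / 13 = 109.77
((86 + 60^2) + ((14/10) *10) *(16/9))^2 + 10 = 1115427214/81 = 13770706.35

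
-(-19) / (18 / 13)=247 / 18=13.72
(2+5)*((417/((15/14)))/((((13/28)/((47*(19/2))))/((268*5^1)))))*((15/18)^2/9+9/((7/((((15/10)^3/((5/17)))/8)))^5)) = 3054824596403125486589239/10820675174400000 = 282313677.03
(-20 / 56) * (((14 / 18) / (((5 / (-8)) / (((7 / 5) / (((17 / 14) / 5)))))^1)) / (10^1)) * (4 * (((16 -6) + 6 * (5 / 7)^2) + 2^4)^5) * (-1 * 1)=-93684971532713984 / 4410072765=-21243407.20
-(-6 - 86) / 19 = 92 / 19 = 4.84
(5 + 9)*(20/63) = 40/9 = 4.44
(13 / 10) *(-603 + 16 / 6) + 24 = -22693 / 30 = -756.43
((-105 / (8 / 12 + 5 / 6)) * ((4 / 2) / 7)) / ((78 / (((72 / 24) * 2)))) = -20 / 13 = -1.54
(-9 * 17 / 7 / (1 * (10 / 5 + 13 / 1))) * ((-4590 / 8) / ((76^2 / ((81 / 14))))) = 1896129 / 2264192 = 0.84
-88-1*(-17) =-71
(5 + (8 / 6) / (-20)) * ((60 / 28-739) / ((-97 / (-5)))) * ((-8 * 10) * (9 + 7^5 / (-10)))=-51045961312 / 2037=-25059382.09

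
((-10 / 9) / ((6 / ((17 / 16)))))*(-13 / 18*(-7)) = -7735 / 7776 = -0.99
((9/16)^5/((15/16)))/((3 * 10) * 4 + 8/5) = 19683/39845888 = 0.00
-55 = -55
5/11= 0.45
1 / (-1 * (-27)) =1 / 27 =0.04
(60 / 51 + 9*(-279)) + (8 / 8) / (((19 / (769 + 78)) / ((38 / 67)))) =-2829891 / 1139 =-2484.54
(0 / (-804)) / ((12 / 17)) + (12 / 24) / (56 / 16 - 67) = -1 / 127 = -0.01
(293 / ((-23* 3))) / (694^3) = -293 / 23063621496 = -0.00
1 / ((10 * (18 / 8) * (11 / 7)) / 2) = 28 / 495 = 0.06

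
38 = 38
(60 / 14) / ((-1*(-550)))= 3 / 385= 0.01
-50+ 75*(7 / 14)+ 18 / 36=-12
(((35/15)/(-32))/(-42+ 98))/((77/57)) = -19/19712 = -0.00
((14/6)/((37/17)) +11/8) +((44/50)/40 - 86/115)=4394341/2553000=1.72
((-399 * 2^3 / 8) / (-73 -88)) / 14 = 57 / 322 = 0.18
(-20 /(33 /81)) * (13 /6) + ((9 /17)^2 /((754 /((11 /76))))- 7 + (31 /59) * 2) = -1207136776437 /10747995544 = -112.31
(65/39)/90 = 1/54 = 0.02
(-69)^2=4761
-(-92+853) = -761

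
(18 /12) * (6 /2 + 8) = 33 /2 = 16.50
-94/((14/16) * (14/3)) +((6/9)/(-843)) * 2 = -23.02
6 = 6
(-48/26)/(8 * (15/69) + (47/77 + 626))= -0.00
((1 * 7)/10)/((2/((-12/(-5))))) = 21/25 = 0.84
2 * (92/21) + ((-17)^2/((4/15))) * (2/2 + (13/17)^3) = 1126081/714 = 1577.14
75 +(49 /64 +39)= 7345 /64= 114.77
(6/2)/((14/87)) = 261/14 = 18.64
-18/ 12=-3/ 2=-1.50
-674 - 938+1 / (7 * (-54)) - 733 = -886411 / 378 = -2345.00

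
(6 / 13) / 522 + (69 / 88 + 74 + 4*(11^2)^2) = 5836200991 / 99528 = 58638.78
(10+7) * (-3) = -51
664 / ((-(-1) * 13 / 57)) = 37848 / 13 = 2911.38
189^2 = 35721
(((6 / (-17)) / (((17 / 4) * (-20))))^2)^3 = 46656 / 9103472456715015625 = 0.00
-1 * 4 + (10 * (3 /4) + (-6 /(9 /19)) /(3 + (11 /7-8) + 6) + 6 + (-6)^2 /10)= 2207 /270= 8.17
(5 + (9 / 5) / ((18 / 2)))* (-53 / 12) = -22.97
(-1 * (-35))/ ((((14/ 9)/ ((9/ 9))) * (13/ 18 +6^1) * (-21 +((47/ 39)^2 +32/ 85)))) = -52360425/ 299904308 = -0.17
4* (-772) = -3088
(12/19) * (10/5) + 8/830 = 10036/7885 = 1.27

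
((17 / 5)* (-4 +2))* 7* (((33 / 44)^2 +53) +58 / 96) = -7735 / 3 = -2578.33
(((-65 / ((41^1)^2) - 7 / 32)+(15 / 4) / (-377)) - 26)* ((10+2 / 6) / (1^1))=-5504475971 / 20279584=-271.43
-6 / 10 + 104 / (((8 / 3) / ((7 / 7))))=192 / 5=38.40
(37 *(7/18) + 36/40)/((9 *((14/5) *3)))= 0.20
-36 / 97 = -0.37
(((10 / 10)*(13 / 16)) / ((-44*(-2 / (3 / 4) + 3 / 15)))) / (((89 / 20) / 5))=4875 / 579568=0.01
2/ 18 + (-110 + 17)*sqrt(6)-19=-93*sqrt(6)-170/ 9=-246.69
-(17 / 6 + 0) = -17 / 6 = -2.83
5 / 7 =0.71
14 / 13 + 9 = 131 / 13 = 10.08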